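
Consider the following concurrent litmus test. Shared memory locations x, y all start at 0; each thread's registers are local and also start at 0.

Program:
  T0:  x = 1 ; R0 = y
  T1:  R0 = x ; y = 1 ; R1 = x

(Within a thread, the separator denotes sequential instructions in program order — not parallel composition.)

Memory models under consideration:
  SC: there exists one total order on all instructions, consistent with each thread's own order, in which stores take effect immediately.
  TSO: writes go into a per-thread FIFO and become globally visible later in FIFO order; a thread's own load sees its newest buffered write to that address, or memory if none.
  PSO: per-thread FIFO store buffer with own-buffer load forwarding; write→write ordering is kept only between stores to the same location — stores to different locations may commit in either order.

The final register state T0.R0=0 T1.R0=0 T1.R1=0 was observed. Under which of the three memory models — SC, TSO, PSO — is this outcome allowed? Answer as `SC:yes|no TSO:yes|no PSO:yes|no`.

SC:no TSO:yes PSO:yes

outcome vector order: (T0.R0,T1.R0,T1.R1)
SC (5): 001 011 100 101 111
TSO (6): 000 001 011 100 101 111
PSO (6): 000 001 011 100 101 111
target 000 ∈ {TSO,PSO}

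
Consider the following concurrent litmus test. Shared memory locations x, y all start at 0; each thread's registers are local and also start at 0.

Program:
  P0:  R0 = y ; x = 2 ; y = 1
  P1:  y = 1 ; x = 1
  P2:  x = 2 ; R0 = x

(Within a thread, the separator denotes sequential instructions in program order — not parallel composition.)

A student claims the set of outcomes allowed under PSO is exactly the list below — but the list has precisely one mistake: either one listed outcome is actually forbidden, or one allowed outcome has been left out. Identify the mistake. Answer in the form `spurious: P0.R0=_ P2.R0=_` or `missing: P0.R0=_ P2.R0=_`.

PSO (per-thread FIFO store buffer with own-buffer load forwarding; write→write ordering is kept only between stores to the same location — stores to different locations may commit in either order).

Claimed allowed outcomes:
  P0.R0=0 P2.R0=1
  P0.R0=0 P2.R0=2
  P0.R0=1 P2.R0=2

missing: P0.R0=1 P2.R0=1

outcome vector order: (P0.R0,P2.R0)
[PSO] allowed = {0/1, 0/2, 1/1, 1/2}
PSO∖claimed = {1/1}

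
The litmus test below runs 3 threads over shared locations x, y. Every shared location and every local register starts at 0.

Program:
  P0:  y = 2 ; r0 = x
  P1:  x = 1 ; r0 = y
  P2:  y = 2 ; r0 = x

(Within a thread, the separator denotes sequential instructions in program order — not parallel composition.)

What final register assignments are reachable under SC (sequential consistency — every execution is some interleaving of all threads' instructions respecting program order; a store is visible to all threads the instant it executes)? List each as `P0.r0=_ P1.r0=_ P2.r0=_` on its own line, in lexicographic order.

P0.r0=0 P1.r0=2 P2.r0=0
P0.r0=0 P1.r0=2 P2.r0=1
P0.r0=1 P1.r0=0 P2.r0=1
P0.r0=1 P1.r0=2 P2.r0=0
P0.r0=1 P1.r0=2 P2.r0=1

outcome vector order: (P0.r0,P1.r0,P2.r0)
|SC outcomes| = 5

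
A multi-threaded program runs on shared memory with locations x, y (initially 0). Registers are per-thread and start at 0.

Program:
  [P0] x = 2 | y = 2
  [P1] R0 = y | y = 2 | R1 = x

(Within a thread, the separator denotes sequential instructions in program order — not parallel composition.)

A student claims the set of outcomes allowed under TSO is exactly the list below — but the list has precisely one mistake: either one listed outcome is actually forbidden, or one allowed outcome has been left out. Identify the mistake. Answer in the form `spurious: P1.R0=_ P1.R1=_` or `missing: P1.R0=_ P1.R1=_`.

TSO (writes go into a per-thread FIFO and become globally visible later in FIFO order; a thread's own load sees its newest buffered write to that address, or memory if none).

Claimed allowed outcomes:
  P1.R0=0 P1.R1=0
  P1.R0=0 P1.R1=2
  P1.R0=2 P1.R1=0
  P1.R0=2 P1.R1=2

outcome vector order: (P1.R0,P1.R1)
under TSO → 00; 02; 22
claimed∖TSO = {20}

spurious: P1.R0=2 P1.R1=0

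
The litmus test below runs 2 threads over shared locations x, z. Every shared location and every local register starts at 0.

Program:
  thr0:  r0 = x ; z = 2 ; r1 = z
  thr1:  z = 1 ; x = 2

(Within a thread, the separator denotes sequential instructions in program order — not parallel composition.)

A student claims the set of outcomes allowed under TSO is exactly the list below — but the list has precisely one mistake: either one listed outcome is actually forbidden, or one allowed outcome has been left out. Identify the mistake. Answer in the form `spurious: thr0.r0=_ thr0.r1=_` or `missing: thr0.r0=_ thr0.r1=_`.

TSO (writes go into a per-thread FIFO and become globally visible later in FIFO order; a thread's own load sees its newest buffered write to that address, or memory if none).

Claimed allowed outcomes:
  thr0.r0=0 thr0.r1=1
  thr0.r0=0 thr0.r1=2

missing: thr0.r0=2 thr0.r1=2

outcome vector order: (thr0.r0,thr0.r1)
TSO: 3 outcomes — {01; 02; 22}
TSO∖claimed = {22}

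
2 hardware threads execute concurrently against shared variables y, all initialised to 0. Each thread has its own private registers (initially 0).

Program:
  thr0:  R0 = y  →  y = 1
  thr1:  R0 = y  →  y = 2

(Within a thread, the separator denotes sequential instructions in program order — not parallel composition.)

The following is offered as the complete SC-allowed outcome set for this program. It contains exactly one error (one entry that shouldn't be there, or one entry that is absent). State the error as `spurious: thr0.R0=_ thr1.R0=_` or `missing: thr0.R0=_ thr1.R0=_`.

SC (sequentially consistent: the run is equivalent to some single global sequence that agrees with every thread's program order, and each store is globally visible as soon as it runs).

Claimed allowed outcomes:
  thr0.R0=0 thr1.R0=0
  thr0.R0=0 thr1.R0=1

outcome vector order: (thr0.R0,thr1.R0)
SC (3): <0 0>, <0 1>, <2 0>
SC∖claimed = {<2 0>}

missing: thr0.R0=2 thr1.R0=0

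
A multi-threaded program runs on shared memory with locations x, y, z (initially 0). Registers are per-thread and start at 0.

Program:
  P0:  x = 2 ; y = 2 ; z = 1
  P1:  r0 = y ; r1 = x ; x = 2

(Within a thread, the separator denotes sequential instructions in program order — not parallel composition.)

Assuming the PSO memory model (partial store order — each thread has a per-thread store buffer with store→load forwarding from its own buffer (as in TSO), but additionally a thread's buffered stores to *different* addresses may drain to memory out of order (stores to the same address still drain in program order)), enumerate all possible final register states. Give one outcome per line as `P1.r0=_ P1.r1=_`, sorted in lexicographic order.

outcome vector order: (P1.r0,P1.r1)
|PSO outcomes| = 4

P1.r0=0 P1.r1=0
P1.r0=0 P1.r1=2
P1.r0=2 P1.r1=0
P1.r0=2 P1.r1=2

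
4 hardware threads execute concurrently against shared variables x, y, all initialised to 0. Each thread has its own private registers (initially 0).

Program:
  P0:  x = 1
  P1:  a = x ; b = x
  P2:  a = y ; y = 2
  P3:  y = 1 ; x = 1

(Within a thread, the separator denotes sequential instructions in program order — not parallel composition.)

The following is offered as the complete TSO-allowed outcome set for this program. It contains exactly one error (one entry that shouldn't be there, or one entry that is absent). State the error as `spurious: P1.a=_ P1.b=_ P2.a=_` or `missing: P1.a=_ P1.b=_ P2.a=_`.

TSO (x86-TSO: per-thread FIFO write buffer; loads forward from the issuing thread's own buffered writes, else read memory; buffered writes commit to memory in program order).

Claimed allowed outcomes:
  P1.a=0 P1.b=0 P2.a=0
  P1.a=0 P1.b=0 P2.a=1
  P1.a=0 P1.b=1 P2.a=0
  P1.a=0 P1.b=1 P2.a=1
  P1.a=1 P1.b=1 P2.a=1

missing: P1.a=1 P1.b=1 P2.a=0

outcome vector order: (P1.a,P1.b,P2.a)
under TSO → 0/0/0, 0/0/1, 0/1/0, 0/1/1, 1/1/0, 1/1/1
TSO∖claimed = {1/1/0}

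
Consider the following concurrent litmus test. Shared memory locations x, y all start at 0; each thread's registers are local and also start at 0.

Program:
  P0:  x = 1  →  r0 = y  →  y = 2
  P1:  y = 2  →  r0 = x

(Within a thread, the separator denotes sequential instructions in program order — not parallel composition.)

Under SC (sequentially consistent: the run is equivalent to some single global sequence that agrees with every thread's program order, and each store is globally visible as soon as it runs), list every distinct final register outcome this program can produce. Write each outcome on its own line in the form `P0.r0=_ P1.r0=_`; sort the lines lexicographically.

outcome vector order: (P0.r0,P1.r0)
|SC outcomes| = 3

P0.r0=0 P1.r0=1
P0.r0=2 P1.r0=0
P0.r0=2 P1.r0=1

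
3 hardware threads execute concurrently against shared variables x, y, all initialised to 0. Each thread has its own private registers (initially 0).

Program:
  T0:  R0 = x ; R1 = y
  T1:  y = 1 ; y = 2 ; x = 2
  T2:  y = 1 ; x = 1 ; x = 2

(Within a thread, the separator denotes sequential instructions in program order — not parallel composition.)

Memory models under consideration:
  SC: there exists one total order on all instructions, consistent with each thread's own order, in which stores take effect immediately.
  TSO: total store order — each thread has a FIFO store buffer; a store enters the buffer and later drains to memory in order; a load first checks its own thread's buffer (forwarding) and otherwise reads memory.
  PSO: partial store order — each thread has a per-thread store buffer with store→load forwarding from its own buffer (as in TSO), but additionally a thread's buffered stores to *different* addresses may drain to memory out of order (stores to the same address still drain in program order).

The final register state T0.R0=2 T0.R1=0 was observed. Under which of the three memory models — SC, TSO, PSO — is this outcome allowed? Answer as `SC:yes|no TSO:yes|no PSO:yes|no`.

outcome vector order: (T0.R0,T0.R1)
SC: 7 outcomes — {(0,0) (0,1) (0,2) (1,1) (1,2) (2,1) (2,2)}
TSO: 7 outcomes — {(0,0) (0,1) (0,2) (1,1) (1,2) (2,1) (2,2)}
PSO: 9 outcomes — {(0,0) (0,1) (0,2) (1,0) (1,1) (1,2) (2,0) (2,1) (2,2)}
target (2,0) ∈ {PSO}

SC:no TSO:no PSO:yes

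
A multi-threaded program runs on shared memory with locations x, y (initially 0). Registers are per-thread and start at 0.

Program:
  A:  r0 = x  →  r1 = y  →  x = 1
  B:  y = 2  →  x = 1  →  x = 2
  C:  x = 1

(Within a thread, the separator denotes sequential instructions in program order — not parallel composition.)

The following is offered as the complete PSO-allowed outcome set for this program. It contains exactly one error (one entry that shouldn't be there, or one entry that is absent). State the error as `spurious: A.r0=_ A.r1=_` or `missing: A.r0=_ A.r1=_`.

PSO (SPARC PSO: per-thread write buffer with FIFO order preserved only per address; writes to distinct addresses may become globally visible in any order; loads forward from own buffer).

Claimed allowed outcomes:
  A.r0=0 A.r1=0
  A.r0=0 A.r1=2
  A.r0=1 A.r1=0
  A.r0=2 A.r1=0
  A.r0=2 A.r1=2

missing: A.r0=1 A.r1=2

outcome vector order: (A.r0,A.r1)
PSO (6): <0 0>; <0 2>; <1 0>; <1 2>; <2 0>; <2 2>
PSO∖claimed = {<1 2>}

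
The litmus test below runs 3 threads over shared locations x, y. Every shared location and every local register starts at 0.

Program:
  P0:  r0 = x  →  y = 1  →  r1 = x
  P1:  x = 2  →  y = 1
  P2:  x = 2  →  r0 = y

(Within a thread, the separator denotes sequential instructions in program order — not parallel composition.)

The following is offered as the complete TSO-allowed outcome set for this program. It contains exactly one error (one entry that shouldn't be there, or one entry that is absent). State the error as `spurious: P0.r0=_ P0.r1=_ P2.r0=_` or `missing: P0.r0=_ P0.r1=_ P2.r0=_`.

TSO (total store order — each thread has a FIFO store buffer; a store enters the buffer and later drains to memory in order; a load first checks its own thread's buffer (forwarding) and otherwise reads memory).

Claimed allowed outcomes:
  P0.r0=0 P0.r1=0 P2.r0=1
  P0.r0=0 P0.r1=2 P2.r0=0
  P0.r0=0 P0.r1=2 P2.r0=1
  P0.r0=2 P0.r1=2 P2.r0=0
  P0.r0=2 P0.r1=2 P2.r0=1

outcome vector order: (P0.r0,P0.r1,P2.r0)
[TSO] allowed = {(0,0,0); (0,0,1); (0,2,0); (0,2,1); (2,2,0); (2,2,1)}
TSO∖claimed = {(0,0,0)}

missing: P0.r0=0 P0.r1=0 P2.r0=0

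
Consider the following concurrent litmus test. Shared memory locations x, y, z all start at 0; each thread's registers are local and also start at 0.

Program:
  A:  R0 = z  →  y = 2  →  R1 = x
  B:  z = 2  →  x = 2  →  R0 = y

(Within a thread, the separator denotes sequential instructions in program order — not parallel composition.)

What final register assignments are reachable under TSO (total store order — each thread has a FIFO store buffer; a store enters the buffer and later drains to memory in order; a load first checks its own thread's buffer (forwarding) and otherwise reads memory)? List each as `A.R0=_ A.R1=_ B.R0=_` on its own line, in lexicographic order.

A.R0=0 A.R1=0 B.R0=0
A.R0=0 A.R1=0 B.R0=2
A.R0=0 A.R1=2 B.R0=0
A.R0=0 A.R1=2 B.R0=2
A.R0=2 A.R1=0 B.R0=0
A.R0=2 A.R1=0 B.R0=2
A.R0=2 A.R1=2 B.R0=0
A.R0=2 A.R1=2 B.R0=2

outcome vector order: (A.R0,A.R1,B.R0)
|TSO outcomes| = 8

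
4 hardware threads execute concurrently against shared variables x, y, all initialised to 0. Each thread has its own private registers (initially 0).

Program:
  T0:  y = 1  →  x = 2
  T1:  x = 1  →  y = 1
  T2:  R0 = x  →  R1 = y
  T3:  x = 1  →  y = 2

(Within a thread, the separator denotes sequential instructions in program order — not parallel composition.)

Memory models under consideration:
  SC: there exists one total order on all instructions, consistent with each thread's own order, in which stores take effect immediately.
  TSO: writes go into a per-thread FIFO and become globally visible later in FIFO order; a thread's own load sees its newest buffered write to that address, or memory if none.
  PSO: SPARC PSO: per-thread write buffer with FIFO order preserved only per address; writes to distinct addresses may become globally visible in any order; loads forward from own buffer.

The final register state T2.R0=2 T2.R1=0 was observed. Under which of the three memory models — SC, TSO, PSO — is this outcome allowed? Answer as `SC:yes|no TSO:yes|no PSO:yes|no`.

SC:no TSO:no PSO:yes

outcome vector order: (T2.R0,T2.R1)
SC: 8 outcomes — {00; 01; 02; 10; 11; 12; 21; 22}
TSO: 8 outcomes — {00; 01; 02; 10; 11; 12; 21; 22}
PSO: 9 outcomes — {00; 01; 02; 10; 11; 12; 20; 21; 22}
target 20 ∈ {PSO}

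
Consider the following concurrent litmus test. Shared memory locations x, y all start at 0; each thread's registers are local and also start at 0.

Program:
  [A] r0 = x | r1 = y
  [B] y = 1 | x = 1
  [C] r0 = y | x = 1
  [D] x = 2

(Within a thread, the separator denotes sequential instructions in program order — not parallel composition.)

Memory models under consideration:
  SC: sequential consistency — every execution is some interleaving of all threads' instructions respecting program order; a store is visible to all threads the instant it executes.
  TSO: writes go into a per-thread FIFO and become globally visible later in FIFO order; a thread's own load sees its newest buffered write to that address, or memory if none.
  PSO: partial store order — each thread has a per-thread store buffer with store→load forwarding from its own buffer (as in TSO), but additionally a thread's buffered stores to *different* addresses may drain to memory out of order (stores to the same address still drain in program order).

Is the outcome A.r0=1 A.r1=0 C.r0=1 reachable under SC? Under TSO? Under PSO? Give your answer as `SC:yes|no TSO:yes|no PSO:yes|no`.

outcome vector order: (A.r0,A.r1,C.r0)
SC (11): <0 0 0>, <0 0 1>, <0 1 0>, <0 1 1>, <1 0 0>, <1 1 0>, <1 1 1>, <2 0 0>, <2 0 1>, <2 1 0>, <2 1 1>
TSO (11): <0 0 0>, <0 0 1>, <0 1 0>, <0 1 1>, <1 0 0>, <1 1 0>, <1 1 1>, <2 0 0>, <2 0 1>, <2 1 0>, <2 1 1>
PSO (12): <0 0 0>, <0 0 1>, <0 1 0>, <0 1 1>, <1 0 0>, <1 0 1>, <1 1 0>, <1 1 1>, <2 0 0>, <2 0 1>, <2 1 0>, <2 1 1>
target <1 0 1> ∈ {PSO}

SC:no TSO:no PSO:yes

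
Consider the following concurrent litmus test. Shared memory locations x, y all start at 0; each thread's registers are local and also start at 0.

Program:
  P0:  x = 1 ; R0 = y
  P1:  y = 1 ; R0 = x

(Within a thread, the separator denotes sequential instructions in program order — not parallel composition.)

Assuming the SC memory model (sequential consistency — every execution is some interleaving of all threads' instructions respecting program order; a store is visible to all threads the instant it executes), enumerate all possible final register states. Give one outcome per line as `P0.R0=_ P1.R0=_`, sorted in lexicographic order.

P0.R0=0 P1.R0=1
P0.R0=1 P1.R0=0
P0.R0=1 P1.R0=1

outcome vector order: (P0.R0,P1.R0)
|SC outcomes| = 3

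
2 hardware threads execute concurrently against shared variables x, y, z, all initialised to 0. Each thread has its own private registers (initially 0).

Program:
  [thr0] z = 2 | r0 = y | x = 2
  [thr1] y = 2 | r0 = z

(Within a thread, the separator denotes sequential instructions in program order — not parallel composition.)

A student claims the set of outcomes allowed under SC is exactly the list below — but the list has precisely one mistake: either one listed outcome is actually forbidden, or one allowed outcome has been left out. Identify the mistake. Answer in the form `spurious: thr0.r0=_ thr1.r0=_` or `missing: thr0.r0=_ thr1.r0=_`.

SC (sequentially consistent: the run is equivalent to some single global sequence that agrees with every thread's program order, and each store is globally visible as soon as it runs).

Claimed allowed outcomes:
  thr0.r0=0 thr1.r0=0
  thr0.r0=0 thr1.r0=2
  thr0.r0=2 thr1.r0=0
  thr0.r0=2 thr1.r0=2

outcome vector order: (thr0.r0,thr1.r0)
under SC → <0 2>; <2 0>; <2 2>
claimed∖SC = {<0 0>}

spurious: thr0.r0=0 thr1.r0=0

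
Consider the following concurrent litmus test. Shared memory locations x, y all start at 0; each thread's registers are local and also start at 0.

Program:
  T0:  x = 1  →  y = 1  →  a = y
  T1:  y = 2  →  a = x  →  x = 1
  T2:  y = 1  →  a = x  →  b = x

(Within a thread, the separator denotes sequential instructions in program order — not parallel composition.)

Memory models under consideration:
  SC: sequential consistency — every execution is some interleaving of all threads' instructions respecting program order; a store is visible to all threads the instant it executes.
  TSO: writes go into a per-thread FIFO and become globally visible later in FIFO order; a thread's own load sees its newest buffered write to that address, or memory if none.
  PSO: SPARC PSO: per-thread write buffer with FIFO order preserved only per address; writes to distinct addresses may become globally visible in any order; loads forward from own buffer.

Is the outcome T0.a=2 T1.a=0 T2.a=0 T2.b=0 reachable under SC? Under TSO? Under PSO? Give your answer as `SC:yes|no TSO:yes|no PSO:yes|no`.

SC:no TSO:yes PSO:yes

outcome vector order: (T0.a,T1.a,T2.a,T2.b)
SC: 9 outcomes — {1000, 1001, 1011, 1100, 1101, 1111, 2100, 2101, 2111}
TSO: 12 outcomes — {1000, 1001, 1011, 1100, 1101, 1111, 2000, 2001, 2011, 2100, 2101, 2111}
PSO: 12 outcomes — {1000, 1001, 1011, 1100, 1101, 1111, 2000, 2001, 2011, 2100, 2101, 2111}
target 2000 ∈ {TSO,PSO}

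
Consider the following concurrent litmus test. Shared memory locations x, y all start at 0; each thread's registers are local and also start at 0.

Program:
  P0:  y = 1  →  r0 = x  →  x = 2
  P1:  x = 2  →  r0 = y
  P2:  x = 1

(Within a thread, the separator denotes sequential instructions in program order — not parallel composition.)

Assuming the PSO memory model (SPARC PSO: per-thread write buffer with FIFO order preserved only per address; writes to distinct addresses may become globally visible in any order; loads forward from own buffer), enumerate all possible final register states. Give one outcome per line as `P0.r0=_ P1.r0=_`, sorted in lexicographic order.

outcome vector order: (P0.r0,P1.r0)
|PSO outcomes| = 6

P0.r0=0 P1.r0=0
P0.r0=0 P1.r0=1
P0.r0=1 P1.r0=0
P0.r0=1 P1.r0=1
P0.r0=2 P1.r0=0
P0.r0=2 P1.r0=1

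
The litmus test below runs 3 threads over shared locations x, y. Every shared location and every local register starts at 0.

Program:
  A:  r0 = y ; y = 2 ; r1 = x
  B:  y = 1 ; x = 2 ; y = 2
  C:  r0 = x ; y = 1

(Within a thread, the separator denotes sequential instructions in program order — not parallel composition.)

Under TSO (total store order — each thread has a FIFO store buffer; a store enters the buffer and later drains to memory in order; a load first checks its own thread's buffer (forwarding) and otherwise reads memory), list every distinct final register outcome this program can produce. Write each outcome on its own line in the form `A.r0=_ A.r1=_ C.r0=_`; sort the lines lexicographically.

A.r0=0 A.r1=0 C.r0=0
A.r0=0 A.r1=0 C.r0=2
A.r0=0 A.r1=2 C.r0=0
A.r0=0 A.r1=2 C.r0=2
A.r0=1 A.r1=0 C.r0=0
A.r0=1 A.r1=0 C.r0=2
A.r0=1 A.r1=2 C.r0=0
A.r0=1 A.r1=2 C.r0=2
A.r0=2 A.r1=2 C.r0=0
A.r0=2 A.r1=2 C.r0=2

outcome vector order: (A.r0,A.r1,C.r0)
|TSO outcomes| = 10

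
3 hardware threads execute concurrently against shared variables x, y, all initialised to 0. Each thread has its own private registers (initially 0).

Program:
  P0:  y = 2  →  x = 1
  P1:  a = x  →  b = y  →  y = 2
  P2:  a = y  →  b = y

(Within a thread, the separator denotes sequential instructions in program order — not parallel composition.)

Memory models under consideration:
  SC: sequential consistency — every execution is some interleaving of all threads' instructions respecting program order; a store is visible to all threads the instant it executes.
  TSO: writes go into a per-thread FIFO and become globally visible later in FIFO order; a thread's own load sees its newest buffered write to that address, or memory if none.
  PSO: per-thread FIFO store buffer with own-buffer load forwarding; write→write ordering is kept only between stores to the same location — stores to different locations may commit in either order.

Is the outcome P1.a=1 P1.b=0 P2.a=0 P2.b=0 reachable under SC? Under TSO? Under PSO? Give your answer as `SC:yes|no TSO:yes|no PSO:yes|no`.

outcome vector order: (P1.a,P1.b,P2.a,P2.b)
[SC] allowed = {<0 0 0 0>, <0 0 0 2>, <0 0 2 2>, <0 2 0 0>, <0 2 0 2>, <0 2 2 2>, <1 2 0 0>, <1 2 0 2>, <1 2 2 2>}
[TSO] allowed = {<0 0 0 0>, <0 0 0 2>, <0 0 2 2>, <0 2 0 0>, <0 2 0 2>, <0 2 2 2>, <1 2 0 0>, <1 2 0 2>, <1 2 2 2>}
[PSO] allowed = {<0 0 0 0>, <0 0 0 2>, <0 0 2 2>, <0 2 0 0>, <0 2 0 2>, <0 2 2 2>, <1 0 0 0>, <1 0 0 2>, <1 0 2 2>, <1 2 0 0>, <1 2 0 2>, <1 2 2 2>}
target <1 0 0 0> ∈ {PSO}

SC:no TSO:no PSO:yes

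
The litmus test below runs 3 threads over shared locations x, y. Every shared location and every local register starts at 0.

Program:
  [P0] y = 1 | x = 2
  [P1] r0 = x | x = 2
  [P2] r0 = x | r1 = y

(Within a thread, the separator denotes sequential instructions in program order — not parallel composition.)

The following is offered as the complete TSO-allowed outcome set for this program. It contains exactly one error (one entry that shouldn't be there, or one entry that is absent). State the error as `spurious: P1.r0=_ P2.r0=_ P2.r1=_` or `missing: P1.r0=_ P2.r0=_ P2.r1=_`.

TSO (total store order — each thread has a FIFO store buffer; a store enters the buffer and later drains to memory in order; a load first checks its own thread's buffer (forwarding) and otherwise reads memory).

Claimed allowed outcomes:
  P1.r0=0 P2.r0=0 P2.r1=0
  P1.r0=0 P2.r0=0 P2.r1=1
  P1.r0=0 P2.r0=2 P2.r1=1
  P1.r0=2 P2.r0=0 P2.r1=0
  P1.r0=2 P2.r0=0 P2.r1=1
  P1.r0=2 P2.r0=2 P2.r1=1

missing: P1.r0=0 P2.r0=2 P2.r1=0

outcome vector order: (P1.r0,P2.r0,P2.r1)
[TSO] allowed = {(0,0,0); (0,0,1); (0,2,0); (0,2,1); (2,0,0); (2,0,1); (2,2,1)}
TSO∖claimed = {(0,2,0)}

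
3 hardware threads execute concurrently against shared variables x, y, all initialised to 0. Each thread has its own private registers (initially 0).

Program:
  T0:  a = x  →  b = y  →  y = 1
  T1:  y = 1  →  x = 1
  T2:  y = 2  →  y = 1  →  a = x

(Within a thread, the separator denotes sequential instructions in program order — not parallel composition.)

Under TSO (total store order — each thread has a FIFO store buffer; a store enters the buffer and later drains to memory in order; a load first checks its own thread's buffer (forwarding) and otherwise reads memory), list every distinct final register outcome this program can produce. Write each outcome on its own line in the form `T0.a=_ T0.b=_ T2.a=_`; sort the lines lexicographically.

outcome vector order: (T0.a,T0.b,T2.a)
|TSO outcomes| = 10

T0.a=0 T0.b=0 T2.a=0
T0.a=0 T0.b=0 T2.a=1
T0.a=0 T0.b=1 T2.a=0
T0.a=0 T0.b=1 T2.a=1
T0.a=0 T0.b=2 T2.a=0
T0.a=0 T0.b=2 T2.a=1
T0.a=1 T0.b=1 T2.a=0
T0.a=1 T0.b=1 T2.a=1
T0.a=1 T0.b=2 T2.a=0
T0.a=1 T0.b=2 T2.a=1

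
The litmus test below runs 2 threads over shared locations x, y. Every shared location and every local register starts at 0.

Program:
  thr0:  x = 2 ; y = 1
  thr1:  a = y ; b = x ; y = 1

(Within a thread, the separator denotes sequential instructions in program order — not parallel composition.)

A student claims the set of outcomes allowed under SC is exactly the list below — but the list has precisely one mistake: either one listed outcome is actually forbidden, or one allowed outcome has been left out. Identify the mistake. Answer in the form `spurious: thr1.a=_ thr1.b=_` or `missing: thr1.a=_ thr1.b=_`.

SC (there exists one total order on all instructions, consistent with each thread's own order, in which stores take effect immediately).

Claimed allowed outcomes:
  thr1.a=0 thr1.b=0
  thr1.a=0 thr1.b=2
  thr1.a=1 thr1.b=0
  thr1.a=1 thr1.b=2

outcome vector order: (thr1.a,thr1.b)
SC: 3 outcomes — {00; 02; 12}
claimed∖SC = {10}

spurious: thr1.a=1 thr1.b=0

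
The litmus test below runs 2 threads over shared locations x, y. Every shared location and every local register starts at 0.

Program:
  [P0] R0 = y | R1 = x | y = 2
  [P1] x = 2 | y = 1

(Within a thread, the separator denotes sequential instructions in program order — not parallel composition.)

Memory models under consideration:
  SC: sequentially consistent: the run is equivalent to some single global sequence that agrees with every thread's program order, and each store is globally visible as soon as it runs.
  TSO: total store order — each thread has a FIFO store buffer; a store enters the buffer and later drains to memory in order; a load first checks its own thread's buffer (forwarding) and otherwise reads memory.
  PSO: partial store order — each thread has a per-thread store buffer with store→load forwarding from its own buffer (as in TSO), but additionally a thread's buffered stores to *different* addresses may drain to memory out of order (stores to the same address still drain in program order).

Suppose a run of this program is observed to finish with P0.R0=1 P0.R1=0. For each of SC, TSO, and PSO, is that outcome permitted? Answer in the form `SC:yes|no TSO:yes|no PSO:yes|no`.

outcome vector order: (P0.R0,P0.R1)
SC (3): 00, 02, 12
TSO (3): 00, 02, 12
PSO (4): 00, 02, 10, 12
target 10 ∈ {PSO}

SC:no TSO:no PSO:yes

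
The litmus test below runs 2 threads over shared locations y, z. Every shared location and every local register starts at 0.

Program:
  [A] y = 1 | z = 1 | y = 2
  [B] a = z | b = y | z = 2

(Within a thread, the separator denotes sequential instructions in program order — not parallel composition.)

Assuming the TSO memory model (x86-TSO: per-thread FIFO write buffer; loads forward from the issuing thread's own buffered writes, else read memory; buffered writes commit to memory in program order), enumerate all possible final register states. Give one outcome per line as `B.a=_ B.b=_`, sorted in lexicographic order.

B.a=0 B.b=0
B.a=0 B.b=1
B.a=0 B.b=2
B.a=1 B.b=1
B.a=1 B.b=2

outcome vector order: (B.a,B.b)
|TSO outcomes| = 5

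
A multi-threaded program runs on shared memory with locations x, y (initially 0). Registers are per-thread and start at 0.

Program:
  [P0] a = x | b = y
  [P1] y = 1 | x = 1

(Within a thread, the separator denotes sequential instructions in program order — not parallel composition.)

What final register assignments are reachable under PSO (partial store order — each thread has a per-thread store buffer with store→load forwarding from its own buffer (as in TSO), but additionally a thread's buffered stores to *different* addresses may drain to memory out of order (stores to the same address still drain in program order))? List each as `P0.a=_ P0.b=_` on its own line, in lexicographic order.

outcome vector order: (P0.a,P0.b)
|PSO outcomes| = 4

P0.a=0 P0.b=0
P0.a=0 P0.b=1
P0.a=1 P0.b=0
P0.a=1 P0.b=1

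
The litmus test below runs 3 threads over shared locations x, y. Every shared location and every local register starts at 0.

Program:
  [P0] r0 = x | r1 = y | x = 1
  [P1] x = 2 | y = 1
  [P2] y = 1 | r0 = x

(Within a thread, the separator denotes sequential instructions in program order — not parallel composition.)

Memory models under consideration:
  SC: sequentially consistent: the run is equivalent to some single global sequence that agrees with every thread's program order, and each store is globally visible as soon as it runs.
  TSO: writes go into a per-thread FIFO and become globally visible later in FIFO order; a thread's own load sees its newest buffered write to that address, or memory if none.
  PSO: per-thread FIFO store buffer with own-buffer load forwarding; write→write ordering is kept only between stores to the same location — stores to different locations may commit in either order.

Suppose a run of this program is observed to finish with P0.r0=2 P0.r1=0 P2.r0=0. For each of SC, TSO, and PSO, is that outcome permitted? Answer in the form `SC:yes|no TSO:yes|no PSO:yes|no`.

SC:no TSO:yes PSO:yes

outcome vector order: (P0.r0,P0.r1,P2.r0)
[SC] allowed = {0/0/0 0/0/1 0/0/2 0/1/0 0/1/1 0/1/2 2/0/1 2/0/2 2/1/0 2/1/1 2/1/2}
[TSO] allowed = {0/0/0 0/0/1 0/0/2 0/1/0 0/1/1 0/1/2 2/0/0 2/0/1 2/0/2 2/1/0 2/1/1 2/1/2}
[PSO] allowed = {0/0/0 0/0/1 0/0/2 0/1/0 0/1/1 0/1/2 2/0/0 2/0/1 2/0/2 2/1/0 2/1/1 2/1/2}
target 2/0/0 ∈ {TSO,PSO}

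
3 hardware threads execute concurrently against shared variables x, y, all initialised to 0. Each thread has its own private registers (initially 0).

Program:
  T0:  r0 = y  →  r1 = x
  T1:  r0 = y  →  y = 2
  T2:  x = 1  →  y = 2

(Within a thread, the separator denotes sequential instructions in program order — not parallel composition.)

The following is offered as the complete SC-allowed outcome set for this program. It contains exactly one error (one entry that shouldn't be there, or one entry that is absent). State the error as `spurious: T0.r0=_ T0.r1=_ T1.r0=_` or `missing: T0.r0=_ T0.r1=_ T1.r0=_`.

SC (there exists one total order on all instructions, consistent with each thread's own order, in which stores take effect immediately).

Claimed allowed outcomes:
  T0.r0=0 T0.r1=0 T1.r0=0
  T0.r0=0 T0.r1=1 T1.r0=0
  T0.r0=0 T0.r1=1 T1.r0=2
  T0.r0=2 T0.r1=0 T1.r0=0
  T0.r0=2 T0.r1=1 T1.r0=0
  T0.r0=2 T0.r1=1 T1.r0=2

missing: T0.r0=0 T0.r1=0 T1.r0=2

outcome vector order: (T0.r0,T0.r1,T1.r0)
under SC → 000; 002; 010; 012; 200; 210; 212
SC∖claimed = {002}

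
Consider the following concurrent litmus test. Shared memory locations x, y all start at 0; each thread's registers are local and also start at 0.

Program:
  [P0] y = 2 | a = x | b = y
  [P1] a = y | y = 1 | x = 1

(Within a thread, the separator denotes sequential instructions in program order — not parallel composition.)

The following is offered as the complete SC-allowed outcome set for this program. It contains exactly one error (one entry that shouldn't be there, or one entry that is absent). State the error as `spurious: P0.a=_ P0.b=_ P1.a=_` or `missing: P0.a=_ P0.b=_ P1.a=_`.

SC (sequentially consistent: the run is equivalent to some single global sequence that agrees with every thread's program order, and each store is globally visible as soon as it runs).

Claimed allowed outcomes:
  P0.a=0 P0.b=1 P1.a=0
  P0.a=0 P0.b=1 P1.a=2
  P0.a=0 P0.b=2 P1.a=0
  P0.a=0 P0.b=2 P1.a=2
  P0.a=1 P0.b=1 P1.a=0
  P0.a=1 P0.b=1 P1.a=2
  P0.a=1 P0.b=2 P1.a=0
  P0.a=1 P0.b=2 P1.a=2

spurious: P0.a=1 P0.b=2 P1.a=2

outcome vector order: (P0.a,P0.b,P1.a)
SC: 7 outcomes — {<0 1 0>, <0 1 2>, <0 2 0>, <0 2 2>, <1 1 0>, <1 1 2>, <1 2 0>}
claimed∖SC = {<1 2 2>}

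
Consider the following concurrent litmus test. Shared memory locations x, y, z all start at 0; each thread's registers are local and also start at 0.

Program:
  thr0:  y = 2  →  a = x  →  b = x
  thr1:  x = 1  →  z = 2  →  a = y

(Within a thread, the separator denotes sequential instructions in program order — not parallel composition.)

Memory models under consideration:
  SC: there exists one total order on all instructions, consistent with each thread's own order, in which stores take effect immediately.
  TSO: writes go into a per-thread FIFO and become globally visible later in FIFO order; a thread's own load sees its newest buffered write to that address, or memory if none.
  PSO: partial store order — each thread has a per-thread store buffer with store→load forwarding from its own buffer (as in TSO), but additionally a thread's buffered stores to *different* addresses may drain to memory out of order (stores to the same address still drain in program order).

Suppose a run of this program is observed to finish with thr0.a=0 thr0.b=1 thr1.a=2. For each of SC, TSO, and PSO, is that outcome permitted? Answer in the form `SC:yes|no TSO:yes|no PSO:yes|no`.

outcome vector order: (thr0.a,thr0.b,thr1.a)
SC (4): 0/0/2 0/1/2 1/1/0 1/1/2
TSO (6): 0/0/0 0/0/2 0/1/0 0/1/2 1/1/0 1/1/2
PSO (6): 0/0/0 0/0/2 0/1/0 0/1/2 1/1/0 1/1/2
target 0/1/2 ∈ {SC,TSO,PSO}

SC:yes TSO:yes PSO:yes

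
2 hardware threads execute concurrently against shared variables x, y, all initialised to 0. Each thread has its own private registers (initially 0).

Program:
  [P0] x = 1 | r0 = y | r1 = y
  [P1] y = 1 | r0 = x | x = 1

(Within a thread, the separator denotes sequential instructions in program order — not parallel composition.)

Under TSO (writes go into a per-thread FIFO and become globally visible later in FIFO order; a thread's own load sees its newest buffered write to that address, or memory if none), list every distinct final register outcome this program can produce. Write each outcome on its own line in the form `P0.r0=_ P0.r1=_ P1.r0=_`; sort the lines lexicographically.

P0.r0=0 P0.r1=0 P1.r0=0
P0.r0=0 P0.r1=0 P1.r0=1
P0.r0=0 P0.r1=1 P1.r0=0
P0.r0=0 P0.r1=1 P1.r0=1
P0.r0=1 P0.r1=1 P1.r0=0
P0.r0=1 P0.r1=1 P1.r0=1

outcome vector order: (P0.r0,P0.r1,P1.r0)
|TSO outcomes| = 6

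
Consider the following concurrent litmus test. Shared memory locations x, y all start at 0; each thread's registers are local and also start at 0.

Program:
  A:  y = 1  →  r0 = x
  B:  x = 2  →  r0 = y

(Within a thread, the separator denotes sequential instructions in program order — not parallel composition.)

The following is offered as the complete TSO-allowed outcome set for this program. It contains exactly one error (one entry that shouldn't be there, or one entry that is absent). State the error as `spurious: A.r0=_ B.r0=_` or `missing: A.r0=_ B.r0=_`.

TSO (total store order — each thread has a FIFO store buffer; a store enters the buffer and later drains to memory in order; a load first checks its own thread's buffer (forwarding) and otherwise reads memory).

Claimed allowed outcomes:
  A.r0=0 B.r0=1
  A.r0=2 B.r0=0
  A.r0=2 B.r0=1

outcome vector order: (A.r0,B.r0)
[TSO] allowed = {00 01 20 21}
TSO∖claimed = {00}

missing: A.r0=0 B.r0=0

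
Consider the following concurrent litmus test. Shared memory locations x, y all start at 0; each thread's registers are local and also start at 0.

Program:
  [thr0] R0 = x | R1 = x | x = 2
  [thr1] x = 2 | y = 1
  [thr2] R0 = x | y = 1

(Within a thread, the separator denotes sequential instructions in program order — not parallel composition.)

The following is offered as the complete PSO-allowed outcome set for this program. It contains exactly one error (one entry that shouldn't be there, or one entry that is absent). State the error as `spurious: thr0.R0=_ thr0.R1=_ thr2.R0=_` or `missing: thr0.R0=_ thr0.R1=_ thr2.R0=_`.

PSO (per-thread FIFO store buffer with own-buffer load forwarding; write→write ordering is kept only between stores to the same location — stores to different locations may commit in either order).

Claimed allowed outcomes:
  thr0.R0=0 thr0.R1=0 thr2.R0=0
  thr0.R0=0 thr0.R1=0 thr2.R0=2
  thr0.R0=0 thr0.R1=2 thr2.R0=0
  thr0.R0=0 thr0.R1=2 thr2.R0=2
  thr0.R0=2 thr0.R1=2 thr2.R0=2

outcome vector order: (thr0.R0,thr0.R1,thr2.R0)
PSO: 6 outcomes — {0/0/0 0/0/2 0/2/0 0/2/2 2/2/0 2/2/2}
PSO∖claimed = {2/2/0}

missing: thr0.R0=2 thr0.R1=2 thr2.R0=0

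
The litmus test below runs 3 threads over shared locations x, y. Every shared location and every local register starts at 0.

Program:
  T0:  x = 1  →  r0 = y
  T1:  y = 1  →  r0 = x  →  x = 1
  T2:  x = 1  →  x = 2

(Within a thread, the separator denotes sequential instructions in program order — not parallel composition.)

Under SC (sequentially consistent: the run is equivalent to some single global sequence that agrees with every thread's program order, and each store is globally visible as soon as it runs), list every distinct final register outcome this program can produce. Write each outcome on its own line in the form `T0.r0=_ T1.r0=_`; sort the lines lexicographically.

T0.r0=0 T1.r0=1
T0.r0=0 T1.r0=2
T0.r0=1 T1.r0=0
T0.r0=1 T1.r0=1
T0.r0=1 T1.r0=2

outcome vector order: (T0.r0,T1.r0)
|SC outcomes| = 5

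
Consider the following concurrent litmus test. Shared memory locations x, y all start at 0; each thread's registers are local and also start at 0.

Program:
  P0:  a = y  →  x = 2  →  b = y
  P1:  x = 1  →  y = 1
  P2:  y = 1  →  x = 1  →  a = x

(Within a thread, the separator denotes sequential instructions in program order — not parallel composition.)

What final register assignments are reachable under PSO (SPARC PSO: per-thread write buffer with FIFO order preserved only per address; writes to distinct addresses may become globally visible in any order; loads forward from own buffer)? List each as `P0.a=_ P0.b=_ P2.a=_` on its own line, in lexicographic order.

outcome vector order: (P0.a,P0.b,P2.a)
|PSO outcomes| = 6

P0.a=0 P0.b=0 P2.a=1
P0.a=0 P0.b=0 P2.a=2
P0.a=0 P0.b=1 P2.a=1
P0.a=0 P0.b=1 P2.a=2
P0.a=1 P0.b=1 P2.a=1
P0.a=1 P0.b=1 P2.a=2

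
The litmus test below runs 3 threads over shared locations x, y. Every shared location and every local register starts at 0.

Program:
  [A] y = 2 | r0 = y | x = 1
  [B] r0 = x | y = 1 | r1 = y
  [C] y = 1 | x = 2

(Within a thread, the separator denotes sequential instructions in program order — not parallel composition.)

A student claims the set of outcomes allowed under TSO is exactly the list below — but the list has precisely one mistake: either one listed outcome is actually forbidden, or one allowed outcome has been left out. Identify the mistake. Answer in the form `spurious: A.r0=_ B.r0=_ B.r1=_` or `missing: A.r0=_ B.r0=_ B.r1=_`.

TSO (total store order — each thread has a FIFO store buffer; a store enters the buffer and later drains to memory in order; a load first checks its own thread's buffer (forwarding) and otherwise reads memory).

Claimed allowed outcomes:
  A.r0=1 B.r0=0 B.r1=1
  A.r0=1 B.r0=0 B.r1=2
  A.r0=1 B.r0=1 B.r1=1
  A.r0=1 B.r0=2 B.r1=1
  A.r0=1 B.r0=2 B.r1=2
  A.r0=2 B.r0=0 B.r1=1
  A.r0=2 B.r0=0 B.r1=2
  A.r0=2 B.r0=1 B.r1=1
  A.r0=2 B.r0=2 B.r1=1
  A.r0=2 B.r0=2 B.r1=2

spurious: A.r0=1 B.r0=2 B.r1=2

outcome vector order: (A.r0,B.r0,B.r1)
TSO: 9 outcomes — {(1,0,1), (1,0,2), (1,1,1), (1,2,1), (2,0,1), (2,0,2), (2,1,1), (2,2,1), (2,2,2)}
claimed∖TSO = {(1,2,2)}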